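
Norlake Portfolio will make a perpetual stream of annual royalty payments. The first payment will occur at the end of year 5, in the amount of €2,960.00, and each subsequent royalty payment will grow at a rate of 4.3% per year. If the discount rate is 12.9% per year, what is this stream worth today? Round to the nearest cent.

Value at end of year 4: C₁ / (r − g) = €2,960.00 / (0.129 − 0.043) = €34,418.6047
Discount to today: PV = €34,418.6047 / (1 + 0.129)^4 = €34,418.6047 / 1.624710 = €21,184.46

€21184.46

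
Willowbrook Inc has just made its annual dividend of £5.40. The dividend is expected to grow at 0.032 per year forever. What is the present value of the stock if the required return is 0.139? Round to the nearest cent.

D₁ = D₀ × (1 + g) = £5.40 × 1.032 = £5.5728
Growing perpetuity: P = D₁ / (r − g) = £5.5728 / (0.139 − 0.032) = £52.08

£52.08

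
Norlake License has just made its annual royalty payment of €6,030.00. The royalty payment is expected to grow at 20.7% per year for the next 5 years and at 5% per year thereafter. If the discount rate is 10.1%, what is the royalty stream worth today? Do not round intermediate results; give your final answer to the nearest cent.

€236638.48

D_1 = 7278.21000
D_2 = 8784.79947
D_3 = 10603.25296
D_4 = 12798.12632
D_5 = 15447.33847
Terminal value at year 5: TV = D_5×(1+g_2)/(r−g_2) = 16219.70540/0.051 = 318033.43913
P_0 = D_1/(1+r)^1 + D_2/(1+r)^2 + D_3/(1+r)^3 + D_4/(1+r)^4 + D_5/(1+r)^5 + TV/(1+r)^5
    = 6610.54496 + 7246.98253 + 7944.69384 + 8709.57807 + 9548.10239 + 196578.57871 = 236638.48051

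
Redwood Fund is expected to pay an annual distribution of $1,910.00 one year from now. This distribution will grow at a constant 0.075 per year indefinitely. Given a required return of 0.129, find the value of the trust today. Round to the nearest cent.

$35370.37

Growing perpetuity: P = D₁ / (r − g) = $1,910.0000 / (0.129 − 0.075) = $35,370.37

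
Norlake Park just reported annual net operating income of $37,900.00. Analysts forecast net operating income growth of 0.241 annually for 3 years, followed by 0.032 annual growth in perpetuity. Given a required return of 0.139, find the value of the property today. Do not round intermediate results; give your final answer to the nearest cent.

D_1 = 47033.90000
D_2 = 58369.06990
D_3 = 72436.01575
Terminal value at year 3: TV = D_3×(1+g_2)/(r−g_2) = 74753.96825/0.107 = 698635.21729
P_0 = D_1/(1+r)^1 + D_2/(1+r)^2 + D_3/(1+r)^3 + TV/(1+r)^3
    = 41294.02985 + 44992.00267 + 49021.13724 + 472801.99657 = 608109.16633

$608109.17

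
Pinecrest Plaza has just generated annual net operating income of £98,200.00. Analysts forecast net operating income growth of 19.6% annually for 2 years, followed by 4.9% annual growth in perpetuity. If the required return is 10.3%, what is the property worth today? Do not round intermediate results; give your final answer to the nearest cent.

D_1 = 117447.20000
D_2 = 140466.85120
Terminal value at year 2: TV = D_2×(1+g_2)/(r−g_2) = 147349.72691/0.054 = 2728698.64646
P_0 = D_1/(1+r)^1 + D_2/(1+r)^2 + TV/(1+r)^2
    = 106479.78241 + 115457.67884 + 2242872.31679 = 2464809.77805

£2464809.78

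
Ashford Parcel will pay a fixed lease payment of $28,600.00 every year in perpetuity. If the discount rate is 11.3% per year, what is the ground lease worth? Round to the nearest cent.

Level perpetuity: PV = C / r = $28,600.00 / 0.113 = $253,097.35

$253097.35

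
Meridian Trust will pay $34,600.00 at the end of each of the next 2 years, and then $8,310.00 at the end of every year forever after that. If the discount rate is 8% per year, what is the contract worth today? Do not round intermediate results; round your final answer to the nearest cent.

$150757.03

PV of 2-year annuity: $34,600.00 × [1 − (1+0.08)^−2] / 0.08 = 61700.96022
Perpetuity value at year 2: $8,310.00 / 0.08 = 103875.00000
PV of perpetuity: 103875.00000 / (1+0.08)^2 = 89056.06996
Total PV = 61700.96022 + 89056.06996 = 150757.03018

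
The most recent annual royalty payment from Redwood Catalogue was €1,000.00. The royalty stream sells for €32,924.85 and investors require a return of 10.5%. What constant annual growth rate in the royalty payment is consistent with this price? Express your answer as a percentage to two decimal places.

P = D₀(1+g)/(r−g) ⇒ P(r−g) = D₀(1+g) ⇒ g(P+D₀) = P·r − D₀
g = (P·r − D₀)/(P + D₀) = (€32,924.85×0.105 − €1,000.00) / (€32,924.85 + €1,000.00) = 0.072428

7.24%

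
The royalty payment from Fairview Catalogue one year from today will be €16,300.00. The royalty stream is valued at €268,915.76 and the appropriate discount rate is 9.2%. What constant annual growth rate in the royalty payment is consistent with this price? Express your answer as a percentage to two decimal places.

P = D₁/(r−g) ⇒ g = r − D₁/P = 0.092 − €16,300.00/€268,915.76 = 0.031386

3.14%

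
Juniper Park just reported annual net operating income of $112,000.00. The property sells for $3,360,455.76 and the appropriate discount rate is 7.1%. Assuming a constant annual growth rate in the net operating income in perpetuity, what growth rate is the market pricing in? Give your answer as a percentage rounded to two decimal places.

3.65%

P = D₀(1+g)/(r−g) ⇒ P(r−g) = D₀(1+g) ⇒ g(P+D₀) = P·r − D₀
g = (P·r − D₀)/(P + D₀) = ($3,360,455.76×0.071 − $112,000.00) / ($3,360,455.76 + $112,000.00) = 0.036456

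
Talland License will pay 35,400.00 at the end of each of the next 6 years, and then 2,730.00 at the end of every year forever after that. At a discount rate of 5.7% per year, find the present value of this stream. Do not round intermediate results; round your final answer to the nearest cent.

210069.16

PV of 6-year annuity: 35,400.00 × [1 − (1+0.057)^−6] / 0.057 = 175726.18993
Perpetuity value at year 6: 2,730.00 / 0.057 = 47894.73684
PV of perpetuity: 47894.73684 / (1+0.057)^6 = 34342.97135
Total PV = 175726.18993 + 34342.97135 = 210069.16128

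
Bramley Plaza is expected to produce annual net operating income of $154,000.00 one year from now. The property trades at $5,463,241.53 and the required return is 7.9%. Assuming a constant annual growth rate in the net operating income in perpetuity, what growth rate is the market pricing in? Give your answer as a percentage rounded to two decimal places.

P = D₁/(r−g) ⇒ g = r − D₁/P = 0.079 − $154,000.00/$5,463,241.53 = 0.050812

5.08%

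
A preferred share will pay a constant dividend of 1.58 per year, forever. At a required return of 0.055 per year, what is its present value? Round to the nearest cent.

Level perpetuity: PV = C / r = 1.58 / 0.055 = 28.73

28.73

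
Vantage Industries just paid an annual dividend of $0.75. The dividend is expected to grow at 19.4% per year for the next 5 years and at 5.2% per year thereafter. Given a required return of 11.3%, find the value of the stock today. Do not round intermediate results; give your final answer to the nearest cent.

D_1 = 0.89550
D_2 = 1.06923
D_3 = 1.27666
D_4 = 1.52433
D_5 = 1.82005
Terminal value at year 5: TV = D_5×(1+g_2)/(r−g_2) = 1.91469/0.061 = 31.38837
P_0 = D_1/(1+r)^1 + D_2/(1+r)^2 + D_3/(1+r)^3 + D_4/(1+r)^4 + D_5/(1+r)^5 + TV/(1+r)^5
    = 0.80458 + 0.86314 + 0.92595 + 0.99334 + 1.06563 + 18.37778 = 23.03042

$23.03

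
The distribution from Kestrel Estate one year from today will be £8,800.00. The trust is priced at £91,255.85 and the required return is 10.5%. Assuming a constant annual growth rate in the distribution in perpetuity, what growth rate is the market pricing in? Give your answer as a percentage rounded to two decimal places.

0.86%

P = D₁/(r−g) ⇒ g = r − D₁/P = 0.105 − £8,800.00/£91,255.85 = 0.008568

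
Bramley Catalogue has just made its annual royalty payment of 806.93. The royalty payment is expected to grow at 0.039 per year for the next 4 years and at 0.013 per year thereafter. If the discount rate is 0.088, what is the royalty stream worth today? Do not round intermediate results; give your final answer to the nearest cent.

11944.53

D_1 = 838.40027
D_2 = 871.09788
D_3 = 905.07070
D_4 = 940.36846
Terminal value at year 4: TV = D_4×(1+g_2)/(r−g_2) = 952.59325/0.075 = 12701.24327
P_0 = D_1/(1+r)^1 + D_2/(1+r)^2 + D_3/(1+r)^3 + D_4/(1+r)^4 + TV/(1+r)^4
    = 770.58848 + 735.88367 + 702.74185 + 671.09263 + 9064.22448 = 11944.53112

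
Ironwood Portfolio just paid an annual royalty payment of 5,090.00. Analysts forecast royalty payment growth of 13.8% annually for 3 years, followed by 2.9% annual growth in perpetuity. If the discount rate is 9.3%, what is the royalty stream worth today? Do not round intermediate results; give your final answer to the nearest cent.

108929.79

D_1 = 5792.42000
D_2 = 6591.77396
D_3 = 7501.43877
Terminal value at year 3: TV = D_3×(1+g_2)/(r−g_2) = 7718.98049/0.064 = 120609.07017
P_0 = D_1/(1+r)^1 + D_2/(1+r)^2 + D_3/(1+r)^3 + TV/(1+r)^3
    = 5299.56084 + 5517.74953 + 5744.92129 + 92367.56257 = 108929.79423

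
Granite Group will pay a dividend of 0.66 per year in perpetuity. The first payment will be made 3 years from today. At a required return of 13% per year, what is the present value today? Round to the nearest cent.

Value at end of year 2: C / r = 0.66 / 0.13 = 5.0769
Discount to today: PV = 5.0769 / (1 + 0.13)^2 = 5.0769 / 1.276900 = 3.98

3.98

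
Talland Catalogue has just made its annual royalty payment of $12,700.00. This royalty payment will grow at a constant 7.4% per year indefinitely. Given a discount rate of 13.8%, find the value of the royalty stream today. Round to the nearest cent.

$213121.88

D₁ = D₀ × (1 + g) = $12,700.00 × 1.074 = $13,639.8000
Growing perpetuity: P = D₁ / (r − g) = $13,639.8000 / (0.138 − 0.074) = $213,121.88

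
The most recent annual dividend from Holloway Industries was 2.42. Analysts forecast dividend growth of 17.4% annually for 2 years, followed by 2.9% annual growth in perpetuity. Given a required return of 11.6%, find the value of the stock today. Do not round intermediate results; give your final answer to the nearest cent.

D_1 = 2.84108
D_2 = 3.33543
Terminal value at year 2: TV = D_2×(1+g_2)/(r−g_2) = 3.43216/0.087 = 39.45006
P_0 = D_1/(1+r)^1 + D_2/(1+r)^2 + TV/(1+r)^2
    = 2.54577 + 2.67808 + 31.67519 = 36.89904

36.90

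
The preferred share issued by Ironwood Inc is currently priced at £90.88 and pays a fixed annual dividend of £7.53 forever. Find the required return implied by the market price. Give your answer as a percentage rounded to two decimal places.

P = C/r ⇒ r = C/P = £7.53/£90.88 = 0.082857

8.29%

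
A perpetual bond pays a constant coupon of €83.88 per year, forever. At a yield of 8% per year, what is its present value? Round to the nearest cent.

Level perpetuity: PV = C / r = €83.88 / 0.08 = €1,048.50

€1048.50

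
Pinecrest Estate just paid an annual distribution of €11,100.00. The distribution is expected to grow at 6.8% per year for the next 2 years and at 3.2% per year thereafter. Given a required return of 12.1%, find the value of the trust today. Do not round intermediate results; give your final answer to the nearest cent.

D_1 = 11854.80000
D_2 = 12660.92640
Terminal value at year 2: TV = D_2×(1+g_2)/(r−g_2) = 13066.07604/0.089 = 146809.84320
P_0 = D_1/(1+r)^1 + D_2/(1+r)^2 + TV/(1+r)^2
    = 10575.20071 + 10075.21353 + 116827.19504 = 137477.60928

€137477.61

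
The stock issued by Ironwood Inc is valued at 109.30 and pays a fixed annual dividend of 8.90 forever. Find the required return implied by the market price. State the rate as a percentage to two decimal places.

8.14%

P = C/r ⇒ r = C/P = 8.90/109.30 = 0.081427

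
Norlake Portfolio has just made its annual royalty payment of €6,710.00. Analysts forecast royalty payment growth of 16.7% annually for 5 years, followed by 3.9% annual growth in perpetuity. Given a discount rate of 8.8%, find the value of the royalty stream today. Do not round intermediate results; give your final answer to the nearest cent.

€243605.62

D_1 = 7830.57000
D_2 = 9138.27519
D_3 = 10664.36715
D_4 = 12445.31646
D_5 = 14523.68431
Terminal value at year 5: TV = D_5×(1+g_2)/(r−g_2) = 15090.10800/0.049 = 307961.38770
P_0 = D_1/(1+r)^1 + D_2/(1+r)^2 + D_3/(1+r)^3 + D_4/(1+r)^4 + D_5/(1+r)^5 + TV/(1+r)^5
    = 7197.21507 + 7719.80698 + 8280.34443 + 8881.58268 + 9526.47701 + 202000.19613 = 243605.62229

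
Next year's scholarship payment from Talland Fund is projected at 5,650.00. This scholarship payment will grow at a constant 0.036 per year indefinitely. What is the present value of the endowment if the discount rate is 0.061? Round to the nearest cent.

226000.00

Growing perpetuity: P = D₁ / (r − g) = 5,650.0000 / (0.061 − 0.036) = 226,000.00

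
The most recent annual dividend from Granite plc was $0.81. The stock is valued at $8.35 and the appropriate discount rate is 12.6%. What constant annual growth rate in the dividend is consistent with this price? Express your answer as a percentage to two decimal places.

2.64%

P = D₀(1+g)/(r−g) ⇒ P(r−g) = D₀(1+g) ⇒ g(P+D₀) = P·r − D₀
g = (P·r − D₀)/(P + D₀) = ($8.35×0.126 − $0.81) / ($8.35 + $0.81) = 0.026430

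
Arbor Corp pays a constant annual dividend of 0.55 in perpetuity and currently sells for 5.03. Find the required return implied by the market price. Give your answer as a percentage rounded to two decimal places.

10.93%

P = C/r ⇒ r = C/P = 0.55/5.03 = 0.109344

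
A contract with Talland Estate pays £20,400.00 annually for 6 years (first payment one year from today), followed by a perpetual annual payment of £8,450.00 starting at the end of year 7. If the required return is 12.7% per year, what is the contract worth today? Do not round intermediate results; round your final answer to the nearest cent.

PV of 6-year annuity: £20,400.00 × [1 − (1+0.127)^−6] / 0.127 = 82235.89859
Perpetuity value at year 6: £8,450.00 / 0.127 = 66535.43307
PV of perpetuity: 66535.43307 / (1+0.127)^6 = 32472.03390
Total PV = 82235.89859 + 32472.03390 = 114707.93249

£114707.93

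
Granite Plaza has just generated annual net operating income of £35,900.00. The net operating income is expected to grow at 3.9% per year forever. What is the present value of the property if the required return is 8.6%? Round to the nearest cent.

D₁ = D₀ × (1 + g) = £35,900.00 × 1.039 = £37,300.1000
Growing perpetuity: P = D₁ / (r − g) = £37,300.1000 / (0.086 − 0.039) = £793,619.15

£793619.15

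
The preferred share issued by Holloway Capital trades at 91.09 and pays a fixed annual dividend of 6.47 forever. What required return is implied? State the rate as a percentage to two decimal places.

P = C/r ⇒ r = C/P = 6.47/91.09 = 0.071029

7.10%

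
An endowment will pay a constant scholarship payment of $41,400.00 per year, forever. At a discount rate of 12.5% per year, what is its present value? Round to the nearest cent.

Level perpetuity: PV = C / r = $41,400.00 / 0.125 = $331,200.00

$331200.00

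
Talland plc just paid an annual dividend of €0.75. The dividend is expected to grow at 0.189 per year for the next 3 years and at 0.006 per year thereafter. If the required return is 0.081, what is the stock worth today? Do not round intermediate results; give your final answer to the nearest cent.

€16.12

D_1 = 0.89175
D_2 = 1.06029
D_3 = 1.26069
Terminal value at year 3: TV = D_3×(1+g_2)/(r−g_2) = 1.26825/0.075 = 16.91000
P_0 = D_1/(1+r)^1 + D_2/(1+r)^2 + D_3/(1+r)^3 + TV/(1+r)^3
    = 0.82493 + 0.90735 + 0.99800 + 13.38648 = 16.11676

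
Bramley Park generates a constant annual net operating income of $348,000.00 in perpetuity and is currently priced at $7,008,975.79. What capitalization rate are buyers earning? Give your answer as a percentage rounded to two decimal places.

P = C/r ⇒ r = C/P = $348,000.00/$7,008,975.79 = 0.049651

4.97%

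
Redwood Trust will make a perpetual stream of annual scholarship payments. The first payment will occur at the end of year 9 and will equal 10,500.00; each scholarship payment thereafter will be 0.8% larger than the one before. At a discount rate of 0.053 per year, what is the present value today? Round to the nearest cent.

154365.35

Value at end of year 8: C₁ / (r − g) = 10,500.00 / (0.053 − 0.008) = 233,333.3333
Discount to today: PV = 233,333.3333 / (1 + 0.053)^8 = 233,333.3333 / 1.511565 = 154,365.35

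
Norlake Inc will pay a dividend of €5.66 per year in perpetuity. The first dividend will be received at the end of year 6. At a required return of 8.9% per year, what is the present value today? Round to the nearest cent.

€41.52

Value at end of year 5: C / r = €5.66 / 0.089 = €63.5955
Discount to today: PV = €63.5955 / (1 + 0.089)^5 = €63.5955 / 1.531579 = €41.52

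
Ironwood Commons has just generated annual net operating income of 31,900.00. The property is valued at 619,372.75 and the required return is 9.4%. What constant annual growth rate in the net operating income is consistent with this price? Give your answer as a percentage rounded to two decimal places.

P = D₀(1+g)/(r−g) ⇒ P(r−g) = D₀(1+g) ⇒ g(P+D₀) = P·r − D₀
g = (P·r − D₀)/(P + D₀) = (619,372.75×0.094 − 31,900.00) / (619,372.75 + 31,900.00) = 0.040415

4.04%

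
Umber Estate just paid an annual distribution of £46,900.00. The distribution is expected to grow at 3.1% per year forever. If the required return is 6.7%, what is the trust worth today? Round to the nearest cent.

£1343163.89

D₁ = D₀ × (1 + g) = £46,900.00 × 1.031 = £48,353.9000
Growing perpetuity: P = D₁ / (r − g) = £48,353.9000 / (0.067 − 0.031) = £1,343,163.89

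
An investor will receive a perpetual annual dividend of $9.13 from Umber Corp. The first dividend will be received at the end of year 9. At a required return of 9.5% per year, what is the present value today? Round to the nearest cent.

Value at end of year 8: C / r = $9.13 / 0.095 = $96.1053
Discount to today: PV = $96.1053 / (1 + 0.095)^8 = $96.1053 / 2.066869 = $46.50

$46.50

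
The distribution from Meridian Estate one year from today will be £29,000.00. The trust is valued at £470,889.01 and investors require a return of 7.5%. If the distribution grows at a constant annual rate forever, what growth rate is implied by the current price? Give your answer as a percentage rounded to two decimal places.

P = D₁/(r−g) ⇒ g = r − D₁/P = 0.075 − £29,000.00/£470,889.01 = 0.013414

1.34%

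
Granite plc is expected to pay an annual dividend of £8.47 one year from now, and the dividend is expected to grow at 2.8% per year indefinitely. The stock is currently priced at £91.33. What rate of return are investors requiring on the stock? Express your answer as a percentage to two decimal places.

P = D₁/(r − g) ⇒ r = D₁/P + g = £8.4700/£91.33 + 0.028 = 0.092741 + 0.028 = 0.120741

12.07%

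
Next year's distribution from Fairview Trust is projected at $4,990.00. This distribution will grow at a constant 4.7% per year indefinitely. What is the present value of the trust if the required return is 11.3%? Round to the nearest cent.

$75606.06

Growing perpetuity: P = D₁ / (r − g) = $4,990.0000 / (0.113 − 0.047) = $75,606.06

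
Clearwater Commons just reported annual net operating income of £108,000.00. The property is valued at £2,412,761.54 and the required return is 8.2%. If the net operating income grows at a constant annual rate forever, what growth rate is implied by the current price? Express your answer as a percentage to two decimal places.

P = D₀(1+g)/(r−g) ⇒ P(r−g) = D₀(1+g) ⇒ g(P+D₀) = P·r − D₀
g = (P·r − D₀)/(P + D₀) = (£2,412,761.54×0.082 − £108,000.00) / (£2,412,761.54 + £108,000.00) = 0.035643

3.56%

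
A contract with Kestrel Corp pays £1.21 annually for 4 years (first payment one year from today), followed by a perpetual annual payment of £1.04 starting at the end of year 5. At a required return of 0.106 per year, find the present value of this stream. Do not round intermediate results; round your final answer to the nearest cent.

PV of 4-year annuity: £1.21 × [1 − (1+0.106)^−4] / 0.106 = 3.78625
Perpetuity value at year 4: £1.04 / 0.106 = 9.81132
PV of perpetuity: 9.81132 / (1+0.106)^4 = 6.55703
Total PV = 3.78625 + 6.55703 = 10.34327

£10.34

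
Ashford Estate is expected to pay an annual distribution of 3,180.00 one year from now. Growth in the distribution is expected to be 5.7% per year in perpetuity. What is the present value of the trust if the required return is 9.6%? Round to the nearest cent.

Growing perpetuity: P = D₁ / (r − g) = 3,180.0000 / (0.096 − 0.057) = 81,538.46

81538.46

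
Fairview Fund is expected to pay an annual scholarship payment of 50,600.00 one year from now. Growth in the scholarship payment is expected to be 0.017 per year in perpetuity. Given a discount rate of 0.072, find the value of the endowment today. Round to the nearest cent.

920000.00

Growing perpetuity: P = D₁ / (r − g) = 50,600.0000 / (0.072 − 0.017) = 920,000.00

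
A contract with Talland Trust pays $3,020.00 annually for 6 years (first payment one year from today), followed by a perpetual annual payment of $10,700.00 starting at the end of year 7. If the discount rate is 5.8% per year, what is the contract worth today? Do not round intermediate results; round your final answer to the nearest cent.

$146479.23

PV of 6-year annuity: $3,020.00 × [1 − (1+0.058)^−6] / 0.058 = 14944.09538
Perpetuity value at year 6: $10,700.00 / 0.058 = 184482.75862
PV of perpetuity: 184482.75862 / (1+0.058)^6 = 131535.13593
Total PV = 14944.09538 + 131535.13593 = 146479.23130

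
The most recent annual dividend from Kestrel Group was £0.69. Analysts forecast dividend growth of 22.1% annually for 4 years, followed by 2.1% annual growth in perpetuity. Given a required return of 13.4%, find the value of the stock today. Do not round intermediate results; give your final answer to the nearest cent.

£11.71

D_1 = 0.84249
D_2 = 1.02868
D_3 = 1.25602
D_4 = 1.53360
Terminal value at year 4: TV = D_4×(1+g_2)/(r−g_2) = 1.56580/0.113 = 13.85668
P_0 = D_1/(1+r)^1 + D_2/(1+r)^2 + D_3/(1+r)^3 + D_4/(1+r)^4 + TV/(1+r)^4
    = 0.74294 + 0.79993 + 0.86130 + 0.92738 + 8.37928 = 11.71084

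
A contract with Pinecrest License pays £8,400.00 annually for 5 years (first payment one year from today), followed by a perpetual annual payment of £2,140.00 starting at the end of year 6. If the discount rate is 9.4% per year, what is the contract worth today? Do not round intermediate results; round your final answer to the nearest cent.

PV of 5-year annuity: £8,400.00 × [1 − (1+0.094)^−5] / 0.094 = 32336.76403
Perpetuity value at year 5: £2,140.00 / 0.094 = 22765.95745
PV of perpetuity: 22765.95745 / (1+0.094)^5 = 14527.78185
Total PV = 32336.76403 + 14527.78185 = 46864.54588

£46864.55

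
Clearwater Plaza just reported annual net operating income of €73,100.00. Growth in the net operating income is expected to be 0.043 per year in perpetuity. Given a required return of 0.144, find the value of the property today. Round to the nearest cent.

D₁ = D₀ × (1 + g) = €73,100.00 × 1.043 = €76,243.3000
Growing perpetuity: P = D₁ / (r − g) = €76,243.3000 / (0.144 − 0.043) = €754,884.16

€754884.16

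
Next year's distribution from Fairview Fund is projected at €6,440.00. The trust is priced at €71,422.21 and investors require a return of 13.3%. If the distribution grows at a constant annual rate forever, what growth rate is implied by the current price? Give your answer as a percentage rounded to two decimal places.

4.28%

P = D₁/(r−g) ⇒ g = r − D₁/P = 0.133 − €6,440.00/€71,422.21 = 0.042832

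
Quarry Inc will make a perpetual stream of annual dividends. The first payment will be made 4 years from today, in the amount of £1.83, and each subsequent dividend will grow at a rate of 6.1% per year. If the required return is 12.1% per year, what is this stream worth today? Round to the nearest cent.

£21.65

Value at end of year 3: C₁ / (r − g) = £1.83 / (0.121 − 0.061) = £30.5000
Discount to today: PV = £30.5000 / (1 + 0.121)^3 = £30.5000 / 1.408695 = £21.65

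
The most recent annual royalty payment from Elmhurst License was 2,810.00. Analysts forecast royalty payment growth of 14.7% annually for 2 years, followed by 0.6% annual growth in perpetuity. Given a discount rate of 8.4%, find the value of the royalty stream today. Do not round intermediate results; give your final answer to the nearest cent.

46696.24

D_1 = 3223.07000
D_2 = 3696.86129
Terminal value at year 2: TV = D_2×(1+g_2)/(r−g_2) = 3719.04246/0.078 = 47680.03151
P_0 = D_1/(1+r)^1 + D_2/(1+r)^2 + TV/(1+r)^2
    = 2973.31181 + 3146.11499 + 40576.81635 = 46696.24314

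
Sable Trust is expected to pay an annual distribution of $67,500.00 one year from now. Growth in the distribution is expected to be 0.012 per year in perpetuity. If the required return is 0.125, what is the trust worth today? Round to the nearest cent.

$597345.13

Growing perpetuity: P = D₁ / (r − g) = $67,500.0000 / (0.125 − 0.012) = $597,345.13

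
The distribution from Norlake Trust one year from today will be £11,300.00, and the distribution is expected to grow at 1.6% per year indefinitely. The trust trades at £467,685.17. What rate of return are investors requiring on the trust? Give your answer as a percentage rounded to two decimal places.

P = D₁/(r − g) ⇒ r = D₁/P + g = £11,300.0000/£467,685.17 + 0.016 = 0.024162 + 0.016 = 0.040162

4.02%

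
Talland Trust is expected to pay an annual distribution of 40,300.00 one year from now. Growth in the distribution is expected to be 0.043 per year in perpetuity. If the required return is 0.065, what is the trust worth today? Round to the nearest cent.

Growing perpetuity: P = D₁ / (r − g) = 40,300.0000 / (0.065 − 0.043) = 1,831,818.18

1831818.18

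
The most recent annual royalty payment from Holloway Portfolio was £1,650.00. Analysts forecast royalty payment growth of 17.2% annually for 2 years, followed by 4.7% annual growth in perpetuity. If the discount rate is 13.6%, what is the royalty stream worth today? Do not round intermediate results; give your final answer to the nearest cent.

£24118.94

D_1 = 1933.80000
D_2 = 2266.41360
Terminal value at year 2: TV = D_2×(1+g_2)/(r−g_2) = 2372.93504/0.089 = 26662.19145
P_0 = D_1/(1+r)^1 + D_2/(1+r)^2 + TV/(1+r)^2
    = 1702.28873 + 1756.23450 + 20660.42161 = 24118.94485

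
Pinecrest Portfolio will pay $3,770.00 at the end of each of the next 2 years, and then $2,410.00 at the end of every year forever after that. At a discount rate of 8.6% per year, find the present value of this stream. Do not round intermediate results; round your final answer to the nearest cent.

PV of 2-year annuity: $3,770.00 × [1 − (1+0.086)^−2] / 0.086 = 6668.00634
Perpetuity value at year 2: $2,410.00 / 0.086 = 28023.25581
PV of perpetuity: 28023.25581 / (1+0.086)^2 = 23760.68412
Total PV = 6668.00634 + 23760.68412 = 30428.69046

$30428.69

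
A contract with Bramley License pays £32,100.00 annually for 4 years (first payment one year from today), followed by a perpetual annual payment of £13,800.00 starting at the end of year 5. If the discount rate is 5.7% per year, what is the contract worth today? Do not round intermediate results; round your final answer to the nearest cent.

£305954.74

PV of 4-year annuity: £32,100.00 × [1 − (1+0.057)^−4] / 0.057 = 111998.26922
Perpetuity value at year 4: £13,800.00 / 0.057 = 242105.26316
PV of perpetuity: 242105.26316 / (1+0.057)^4 = 193956.47452
Total PV = 111998.26922 + 193956.47452 = 305954.74374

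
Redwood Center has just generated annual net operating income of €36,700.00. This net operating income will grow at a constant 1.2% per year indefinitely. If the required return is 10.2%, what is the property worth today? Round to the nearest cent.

€412671.11

D₁ = D₀ × (1 + g) = €36,700.00 × 1.012 = €37,140.4000
Growing perpetuity: P = D₁ / (r − g) = €37,140.4000 / (0.102 − 0.012) = €412,671.11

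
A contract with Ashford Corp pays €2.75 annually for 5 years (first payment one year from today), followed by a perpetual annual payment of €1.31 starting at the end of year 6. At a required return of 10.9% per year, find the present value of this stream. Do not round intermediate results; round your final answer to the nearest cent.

€17.35

PV of 5-year annuity: €2.75 × [1 − (1+0.109)^−5] / 0.109 = 10.18934
Perpetuity value at year 5: €1.31 / 0.109 = 12.01835
PV of perpetuity: 12.01835 / (1+0.109)^5 = 7.16452
Total PV = 10.18934 + 7.16452 = 17.35386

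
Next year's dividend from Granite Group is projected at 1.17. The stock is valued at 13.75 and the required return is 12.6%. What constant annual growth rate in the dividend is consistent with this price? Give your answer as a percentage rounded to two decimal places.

P = D₁/(r−g) ⇒ g = r − D₁/P = 0.126 − 1.17/13.75 = 0.040909

4.09%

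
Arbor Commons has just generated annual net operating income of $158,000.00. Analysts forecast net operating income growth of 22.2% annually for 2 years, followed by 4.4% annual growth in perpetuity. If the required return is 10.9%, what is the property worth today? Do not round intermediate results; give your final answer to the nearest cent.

$3447163.93

D_1 = 193076.00000
D_2 = 235938.87200
Terminal value at year 2: TV = D_2×(1+g_2)/(r−g_2) = 246320.18237/0.065 = 3789541.26720
P_0 = D_1/(1+r)^1 + D_2/(1+r)^2 + TV/(1+r)^2
    = 174099.18846 + 191838.78115 + 3081225.96186 = 3447163.93147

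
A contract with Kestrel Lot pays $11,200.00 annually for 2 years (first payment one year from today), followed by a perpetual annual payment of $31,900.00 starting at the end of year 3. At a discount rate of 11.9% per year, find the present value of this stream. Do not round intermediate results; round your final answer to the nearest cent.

PV of 2-year annuity: $11,200.00 × [1 − (1+0.119)^−2] / 0.119 = 18953.47324
Perpetuity value at year 2: $31,900.00 / 0.119 = 268067.22689
PV of perpetuity: 268067.22689 / (1+0.119)^2 = 214083.67366
Total PV = 18953.47324 + 214083.67366 = 233037.14689

$233037.15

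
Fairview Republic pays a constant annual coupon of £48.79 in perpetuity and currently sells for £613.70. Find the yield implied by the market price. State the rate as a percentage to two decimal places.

P = C/r ⇒ r = C/P = £48.79/£613.70 = 0.079501

7.95%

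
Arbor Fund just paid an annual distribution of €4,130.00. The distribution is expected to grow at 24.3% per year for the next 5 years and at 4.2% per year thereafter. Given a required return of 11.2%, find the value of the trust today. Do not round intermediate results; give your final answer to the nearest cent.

D_1 = 5133.59000
D_2 = 6381.05237
D_3 = 7931.64810
D_4 = 9859.03858
D_5 = 12254.78496
Terminal value at year 5: TV = D_5×(1+g_2)/(r−g_2) = 12769.48593/0.07 = 182421.22753
P_0 = D_1/(1+r)^1 + D_2/(1+r)^2 + D_3/(1+r)^3 + D_4/(1+r)^4 + D_5/(1+r)^5 + TV/(1+r)^5
    = 4616.53777 + 5160.39249 + 5768.31642 + 6447.85730 + 7207.45200 + 107288.07117 = 136488.62715

€136488.63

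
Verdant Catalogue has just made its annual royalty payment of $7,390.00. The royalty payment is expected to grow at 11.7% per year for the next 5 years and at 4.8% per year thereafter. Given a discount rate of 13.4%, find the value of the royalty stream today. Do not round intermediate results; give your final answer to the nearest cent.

D_1 = 8254.63000
D_2 = 9220.42171
D_3 = 10299.21105
D_4 = 11504.21874
D_5 = 12850.21234
Terminal value at year 5: TV = D_5×(1+g_2)/(r−g_2) = 13467.02253/0.086 = 156593.28521
P_0 = D_1/(1+r)^1 + D_2/(1+r)^2 + D_3/(1+r)^3 + D_4/(1+r)^4 + D_5/(1+r)^5 + TV/(1+r)^5
    = 7279.21517 + 7170.09113 + 7062.60299 + 6956.72623 + 6852.43668 + 83504.11211 = 118825.18431

$118825.18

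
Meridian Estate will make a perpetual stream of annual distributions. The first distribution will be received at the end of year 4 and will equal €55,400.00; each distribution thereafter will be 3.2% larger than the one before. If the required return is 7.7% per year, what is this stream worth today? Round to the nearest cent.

Value at end of year 3: C₁ / (r − g) = €55,400.00 / (0.077 − 0.032) = €1,231,111.1111
Discount to today: PV = €1,231,111.1111 / (1 + 0.077)^3 = €1,231,111.1111 / 1.249244 = €985,485.28

€985485.28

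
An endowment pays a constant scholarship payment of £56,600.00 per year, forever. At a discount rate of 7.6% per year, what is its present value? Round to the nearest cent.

£744736.84

Level perpetuity: PV = C / r = £56,600.00 / 0.076 = £744,736.84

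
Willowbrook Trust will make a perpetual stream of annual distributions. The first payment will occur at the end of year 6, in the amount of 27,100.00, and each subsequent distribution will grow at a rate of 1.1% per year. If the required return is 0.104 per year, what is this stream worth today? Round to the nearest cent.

177680.99

Value at end of year 5: C₁ / (r − g) = 27,100.00 / (0.104 − 0.011) = 291,397.8495
Discount to today: PV = 291,397.8495 / (1 + 0.104)^5 = 291,397.8495 / 1.640006 = 177,680.99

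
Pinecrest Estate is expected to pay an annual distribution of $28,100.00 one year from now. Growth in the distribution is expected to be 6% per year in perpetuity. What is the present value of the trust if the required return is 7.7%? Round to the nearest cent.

Growing perpetuity: P = D₁ / (r − g) = $28,100.0000 / (0.077 − 0.06) = $1,652,941.18

$1652941.18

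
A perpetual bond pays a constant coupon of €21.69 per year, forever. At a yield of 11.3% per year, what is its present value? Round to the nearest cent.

€191.95

Level perpetuity: PV = C / r = €21.69 / 0.113 = €191.95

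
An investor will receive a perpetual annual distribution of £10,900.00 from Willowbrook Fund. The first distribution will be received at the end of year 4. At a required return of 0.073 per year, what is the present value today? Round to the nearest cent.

Value at end of year 3: C / r = £10,900.00 / 0.073 = £149,315.0685
Discount to today: PV = £149,315.0685 / (1 + 0.073)^3 = £149,315.0685 / 1.235376 = £120,866.09

£120866.09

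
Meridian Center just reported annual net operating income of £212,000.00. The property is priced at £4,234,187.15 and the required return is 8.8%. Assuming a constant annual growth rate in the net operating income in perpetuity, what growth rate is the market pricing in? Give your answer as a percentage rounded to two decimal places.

3.61%

P = D₀(1+g)/(r−g) ⇒ P(r−g) = D₀(1+g) ⇒ g(P+D₀) = P·r − D₀
g = (P·r − D₀)/(P + D₀) = (£4,234,187.15×0.088 − £212,000.00) / (£4,234,187.15 + £212,000.00) = 0.036123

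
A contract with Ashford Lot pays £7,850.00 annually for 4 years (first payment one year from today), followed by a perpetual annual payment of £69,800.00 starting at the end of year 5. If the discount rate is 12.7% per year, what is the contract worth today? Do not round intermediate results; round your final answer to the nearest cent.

PV of 4-year annuity: £7,850.00 × [1 − (1+0.127)^−4] / 0.127 = 23495.89643
Perpetuity value at year 4: £69,800.00 / 0.127 = 549606.29921
PV of perpetuity: 549606.29921 / (1+0.127)^4 = 340687.37300
Total PV = 23495.89643 + 340687.37300 = 364183.26943

£364183.27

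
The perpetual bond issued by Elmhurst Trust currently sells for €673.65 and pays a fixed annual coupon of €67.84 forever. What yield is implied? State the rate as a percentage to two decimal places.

P = C/r ⇒ r = C/P = €67.84/€673.65 = 0.100705

10.07%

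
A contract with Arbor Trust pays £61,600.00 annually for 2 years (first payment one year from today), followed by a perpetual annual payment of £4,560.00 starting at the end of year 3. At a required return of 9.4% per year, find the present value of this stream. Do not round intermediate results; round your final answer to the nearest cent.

PV of 2-year annuity: £61,600.00 × [1 − (1+0.094)^−2] / 0.094 = 107776.16983
Perpetuity value at year 2: £4,560.00 / 0.094 = 48510.63830
PV of perpetuity: 48510.63830 / (1+0.094)^2 = 40532.40235
Total PV = 107776.16983 + 40532.40235 = 148308.57218

£148308.57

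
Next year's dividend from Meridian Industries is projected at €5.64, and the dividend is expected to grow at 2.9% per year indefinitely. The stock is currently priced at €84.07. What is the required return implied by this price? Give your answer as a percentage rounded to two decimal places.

P = D₁/(r − g) ⇒ r = D₁/P + g = €5.6400/€84.07 + 0.029 = 0.067087 + 0.029 = 0.096087

9.61%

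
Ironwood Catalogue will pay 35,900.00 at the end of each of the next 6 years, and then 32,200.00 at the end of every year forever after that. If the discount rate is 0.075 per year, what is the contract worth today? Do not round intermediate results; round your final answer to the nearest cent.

PV of 6-year annuity: 35,900.00 × [1 − (1+0.075)^−6] / 0.075 = 168509.08649
Perpetuity value at year 6: 32,200.00 / 0.075 = 429333.33333
PV of perpetuity: 429333.33333 / (1+0.075)^6 = 278191.47859
Total PV = 168509.08649 + 278191.47859 = 446700.56509

446700.57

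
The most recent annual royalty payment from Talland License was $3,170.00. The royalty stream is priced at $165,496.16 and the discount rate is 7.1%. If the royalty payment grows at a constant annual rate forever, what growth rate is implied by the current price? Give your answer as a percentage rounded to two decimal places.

5.09%

P = D₀(1+g)/(r−g) ⇒ P(r−g) = D₀(1+g) ⇒ g(P+D₀) = P·r − D₀
g = (P·r − D₀)/(P + D₀) = ($165,496.16×0.071 − $3,170.00) / ($165,496.16 + $3,170.00) = 0.050871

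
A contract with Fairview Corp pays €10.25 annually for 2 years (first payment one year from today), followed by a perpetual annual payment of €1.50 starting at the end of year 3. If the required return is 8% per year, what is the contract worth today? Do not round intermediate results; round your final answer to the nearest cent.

€34.35

PV of 2-year annuity: €10.25 × [1 − (1+0.08)^−2] / 0.08 = 18.27846
Perpetuity value at year 2: €1.50 / 0.08 = 18.75000
PV of perpetuity: 18.75000 / (1+0.08)^2 = 16.07510
Total PV = 18.27846 + 16.07510 = 34.35357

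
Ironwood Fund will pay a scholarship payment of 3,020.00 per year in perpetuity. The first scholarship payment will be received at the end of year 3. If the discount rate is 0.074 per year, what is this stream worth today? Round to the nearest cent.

35380.72

Value at end of year 2: C / r = 3,020.00 / 0.074 = 40,810.8108
Discount to today: PV = 40,810.8108 / (1 + 0.074)^2 = 40,810.8108 / 1.153476 = 35,380.72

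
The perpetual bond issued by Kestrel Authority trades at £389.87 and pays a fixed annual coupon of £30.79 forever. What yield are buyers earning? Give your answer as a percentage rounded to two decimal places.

P = C/r ⇒ r = C/P = £30.79/£389.87 = 0.078975

7.90%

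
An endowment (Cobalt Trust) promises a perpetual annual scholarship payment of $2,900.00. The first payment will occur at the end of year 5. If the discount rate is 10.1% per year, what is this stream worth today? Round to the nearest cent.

Value at end of year 4: C / r = $2,900.00 / 0.101 = $28,712.8713
Discount to today: PV = $28,712.8713 / (1 + 0.101)^4 = $28,712.8713 / 1.469431 = $19,540.13

$19540.13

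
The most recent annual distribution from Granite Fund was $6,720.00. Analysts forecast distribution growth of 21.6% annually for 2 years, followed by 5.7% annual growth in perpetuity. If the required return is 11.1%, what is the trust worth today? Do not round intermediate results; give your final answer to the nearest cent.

$172981.14

D_1 = 8171.52000
D_2 = 9936.56832
Terminal value at year 2: TV = D_2×(1+g_2)/(r−g_2) = 10502.95271/0.054 = 194499.12434
P_0 = D_1/(1+r)^1 + D_2/(1+r)^2 + TV/(1+r)^2
    = 7355.10351 + 8050.23030 + 157575.80430 = 172981.13811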